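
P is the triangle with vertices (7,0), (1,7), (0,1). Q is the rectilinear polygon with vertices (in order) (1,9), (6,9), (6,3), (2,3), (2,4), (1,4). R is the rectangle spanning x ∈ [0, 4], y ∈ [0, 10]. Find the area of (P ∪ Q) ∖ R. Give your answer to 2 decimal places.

16.50

|P ∪ Q| = 44.6429.
|(P ∪ Q) ∩ R| = 28.1429.
|(P ∪ Q) ∖ R| = 44.6429 − 28.1429 = 16.50.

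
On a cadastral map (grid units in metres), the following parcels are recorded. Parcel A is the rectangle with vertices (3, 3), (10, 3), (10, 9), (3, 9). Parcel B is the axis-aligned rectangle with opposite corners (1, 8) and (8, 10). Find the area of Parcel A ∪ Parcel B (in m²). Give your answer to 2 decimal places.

51.00

By inclusion–exclusion:
Individual areas: |Parcel A| = 42, |Parcel B| = 14.
|Parcel A∩Parcel B|: x∈[3,8], y∈[8,9] → 5·1 = 5.
|Parcel A ∪ Parcel B| = 56 − 5 = 51.00.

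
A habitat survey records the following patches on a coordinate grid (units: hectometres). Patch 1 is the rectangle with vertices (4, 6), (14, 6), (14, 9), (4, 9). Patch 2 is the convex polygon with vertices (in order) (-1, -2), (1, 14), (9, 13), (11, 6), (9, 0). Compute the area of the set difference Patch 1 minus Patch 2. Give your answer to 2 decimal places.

10.29

|Patch 1| = 30, |Patch 1∩Patch 2| = 19.7143.
|Patch 1 ∖ Patch 2| = |Patch 1| − |Patch 1∩Patch 2| = 30 − 19.7143 = 10.29.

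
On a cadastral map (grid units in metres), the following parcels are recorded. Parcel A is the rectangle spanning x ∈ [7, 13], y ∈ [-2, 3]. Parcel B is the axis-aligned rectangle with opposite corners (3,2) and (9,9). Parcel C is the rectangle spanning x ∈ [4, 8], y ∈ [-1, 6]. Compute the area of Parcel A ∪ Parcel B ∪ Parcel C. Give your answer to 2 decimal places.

By inclusion–exclusion:
Individual areas: |Parcel A| = 30, |Parcel B| = 42, |Parcel C| = 28.
|Parcel A∩Parcel B|: x∈[7,9], y∈[2,3] → 2·1 = 2.
|Parcel A∩Parcel C|: x∈[7,8], y∈[-1,3] → 1·4 = 4.
|Parcel B∩Parcel C|: x∈[4,8], y∈[2,6] → 4·4 = 16.
|Parcel A∩Parcel B∩Parcel C| = 1.
|Parcel A ∪ Parcel B ∪ Parcel C| = 100 − 22 + 1 = 79.00.

79.00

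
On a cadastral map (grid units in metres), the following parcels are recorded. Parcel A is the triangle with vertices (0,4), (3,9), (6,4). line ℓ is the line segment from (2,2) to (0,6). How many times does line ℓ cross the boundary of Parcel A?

2

The segment meets the boundary at (0.545,4.909), (1,4).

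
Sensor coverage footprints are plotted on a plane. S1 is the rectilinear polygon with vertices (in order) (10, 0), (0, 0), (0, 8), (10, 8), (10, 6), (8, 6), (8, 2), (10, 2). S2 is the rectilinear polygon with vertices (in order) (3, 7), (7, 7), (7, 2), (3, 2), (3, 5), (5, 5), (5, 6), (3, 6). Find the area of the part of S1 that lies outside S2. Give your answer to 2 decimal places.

|S1| = 72, |S1∩S2| = 18.
|S1 ∖ S2| = |S1| − |S1∩S2| = 72 − 18 = 54.00.

54.00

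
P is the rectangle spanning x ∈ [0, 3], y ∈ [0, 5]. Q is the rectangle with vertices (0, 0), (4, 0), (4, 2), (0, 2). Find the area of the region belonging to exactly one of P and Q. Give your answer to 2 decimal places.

|P∩Q|: x∈[0,3], y∈[0,2] → 3·2 = 6.
|P △ Q| = |P| + |Q| − 2·|P∩Q| = 15 + 8 − 12 = 11.00.

11.00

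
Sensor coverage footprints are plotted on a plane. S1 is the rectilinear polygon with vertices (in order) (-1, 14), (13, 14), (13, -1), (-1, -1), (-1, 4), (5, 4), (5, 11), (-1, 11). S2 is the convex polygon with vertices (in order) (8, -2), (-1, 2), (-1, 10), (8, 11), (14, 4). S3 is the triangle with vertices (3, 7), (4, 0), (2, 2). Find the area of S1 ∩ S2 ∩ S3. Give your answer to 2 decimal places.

4.46

The intersection is the polygon with vertices (3.429,4), (4,0), (2,2), (2.4,4).
By the shoelace formula its area is 4.46.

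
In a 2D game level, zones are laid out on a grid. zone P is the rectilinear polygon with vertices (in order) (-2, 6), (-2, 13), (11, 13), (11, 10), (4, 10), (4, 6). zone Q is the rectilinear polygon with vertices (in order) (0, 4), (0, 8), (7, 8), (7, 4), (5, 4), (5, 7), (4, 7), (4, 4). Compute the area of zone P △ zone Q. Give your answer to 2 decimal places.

|zone P| = 63, |zone Q| = 25, |zone P∩zone Q| = 8.
|zone P △ zone Q| = |zone P| + |zone Q| − 2·|zone P∩zone Q| = 63 + 25 − 16 = 72.00.

72.00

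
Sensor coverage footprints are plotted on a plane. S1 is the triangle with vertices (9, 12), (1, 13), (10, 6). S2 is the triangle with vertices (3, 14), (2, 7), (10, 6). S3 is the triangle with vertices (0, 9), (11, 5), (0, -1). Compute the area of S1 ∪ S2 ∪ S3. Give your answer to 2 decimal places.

By inclusion–exclusion:
Individual areas: |S1| = 23.5, |S2| = 28.5, |S3| = 55.
|S1∩S2| = 8.4871.
|S1∩S3| = 0.
|S2∩S3| = 3.284.
|S1∩S2∩S3| = 0.
|S1 ∪ S2 ∪ S3| = 107 − 11.771 + 0 = 95.23.

95.23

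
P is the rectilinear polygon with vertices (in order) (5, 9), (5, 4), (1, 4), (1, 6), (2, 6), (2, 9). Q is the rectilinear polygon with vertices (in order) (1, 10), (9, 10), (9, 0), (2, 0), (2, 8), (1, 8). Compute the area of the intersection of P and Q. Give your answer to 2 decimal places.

15.00

The intersection is the polygon with vertices (5,4), (2,4), (2,6), (2,8), (2,9), (5,9).
By the shoelace formula its area is 15.00.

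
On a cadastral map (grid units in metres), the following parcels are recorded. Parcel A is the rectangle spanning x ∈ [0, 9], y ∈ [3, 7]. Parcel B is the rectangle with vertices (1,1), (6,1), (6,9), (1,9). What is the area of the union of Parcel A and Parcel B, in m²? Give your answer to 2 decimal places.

56.00

By inclusion–exclusion:
Individual areas: |Parcel A| = 36, |Parcel B| = 40.
|Parcel A∩Parcel B|: x∈[1,6], y∈[3,7] → 5·4 = 20.
|Parcel A ∪ Parcel B| = 76 − 20 = 56.00.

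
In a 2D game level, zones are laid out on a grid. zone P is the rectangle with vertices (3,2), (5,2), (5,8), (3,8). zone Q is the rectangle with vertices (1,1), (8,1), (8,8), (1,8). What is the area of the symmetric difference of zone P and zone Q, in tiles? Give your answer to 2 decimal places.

37.00

|zone P∩zone Q|: x∈[3,5], y∈[2,8] → 2·6 = 12.
|zone P △ zone Q| = |zone P| + |zone Q| − 2·|zone P∩zone Q| = 12 + 49 − 24 = 37.00.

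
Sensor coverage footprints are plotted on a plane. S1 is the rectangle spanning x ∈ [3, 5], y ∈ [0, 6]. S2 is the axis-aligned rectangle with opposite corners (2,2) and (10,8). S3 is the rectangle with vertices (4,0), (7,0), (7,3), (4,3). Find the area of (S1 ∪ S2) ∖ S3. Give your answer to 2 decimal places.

|S1 ∪ S2| = 52.
|(S1 ∪ S2) ∩ S3| = 5.
|(S1 ∪ S2) ∖ S3| = 52 − 5 = 47.00.

47.00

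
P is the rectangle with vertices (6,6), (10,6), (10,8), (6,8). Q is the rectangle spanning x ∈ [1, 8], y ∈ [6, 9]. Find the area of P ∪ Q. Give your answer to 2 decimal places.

By inclusion–exclusion:
Individual areas: |P| = 8, |Q| = 21.
|P∩Q|: x∈[6,8], y∈[6,8] → 2·2 = 4.
|P ∪ Q| = 29 − 4 = 25.00.

25.00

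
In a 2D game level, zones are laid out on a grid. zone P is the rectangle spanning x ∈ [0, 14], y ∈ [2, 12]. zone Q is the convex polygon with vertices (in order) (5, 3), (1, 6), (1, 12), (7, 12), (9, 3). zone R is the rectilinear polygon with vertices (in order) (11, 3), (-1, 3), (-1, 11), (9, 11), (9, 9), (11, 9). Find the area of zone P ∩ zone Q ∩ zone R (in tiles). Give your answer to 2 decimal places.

The intersection is the polygon with vertices (9,3), (5,3), (1,6), (1,11), (7.222,11).
By the shoelace formula its area is 50.89.

50.89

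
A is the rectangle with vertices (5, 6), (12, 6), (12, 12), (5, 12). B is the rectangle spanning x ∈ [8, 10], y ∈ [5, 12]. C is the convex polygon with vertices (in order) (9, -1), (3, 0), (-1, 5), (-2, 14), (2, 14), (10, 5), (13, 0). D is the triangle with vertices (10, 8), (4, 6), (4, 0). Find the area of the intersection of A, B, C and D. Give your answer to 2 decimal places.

0.58

The intersection is the polygon with vertices (8,7.25), (8.78,6.373), (8.5,6), (8,6).
By the shoelace formula its area is 0.58.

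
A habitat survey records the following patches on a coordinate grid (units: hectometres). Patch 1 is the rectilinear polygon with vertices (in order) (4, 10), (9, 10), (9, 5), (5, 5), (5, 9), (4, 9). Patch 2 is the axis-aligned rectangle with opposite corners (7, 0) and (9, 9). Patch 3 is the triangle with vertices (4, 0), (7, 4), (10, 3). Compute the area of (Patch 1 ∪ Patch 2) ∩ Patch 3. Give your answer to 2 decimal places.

3.33

The region (Patch 1 ∪ Patch 2) ∩ Patch 3 is the polygon with vertices (9,2.5), (7,1.5), (7,4), (9,3.333).
By the shoelace formula its area is 3.33.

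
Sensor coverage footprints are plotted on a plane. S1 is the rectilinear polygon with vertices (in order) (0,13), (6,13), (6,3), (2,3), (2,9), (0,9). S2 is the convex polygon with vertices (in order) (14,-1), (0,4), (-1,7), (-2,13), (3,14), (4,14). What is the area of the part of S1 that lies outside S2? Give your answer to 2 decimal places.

1.45

|S1| = 48, |S1∩S2| = 46.5524.
|S1 ∖ S2| = |S1| − |S1∩S2| = 48 − 46.5524 = 1.45.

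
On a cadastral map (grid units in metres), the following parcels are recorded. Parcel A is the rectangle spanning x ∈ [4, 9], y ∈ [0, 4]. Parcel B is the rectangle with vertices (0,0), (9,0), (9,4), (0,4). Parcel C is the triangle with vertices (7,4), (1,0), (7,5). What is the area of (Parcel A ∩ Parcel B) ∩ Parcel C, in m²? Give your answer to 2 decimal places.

1.65

The region (Parcel A ∩ Parcel B) ∩ Parcel C is the polygon with vertices (4,2.5), (5.8,4), (7,4), (4,2).
By the shoelace formula its area is 1.65.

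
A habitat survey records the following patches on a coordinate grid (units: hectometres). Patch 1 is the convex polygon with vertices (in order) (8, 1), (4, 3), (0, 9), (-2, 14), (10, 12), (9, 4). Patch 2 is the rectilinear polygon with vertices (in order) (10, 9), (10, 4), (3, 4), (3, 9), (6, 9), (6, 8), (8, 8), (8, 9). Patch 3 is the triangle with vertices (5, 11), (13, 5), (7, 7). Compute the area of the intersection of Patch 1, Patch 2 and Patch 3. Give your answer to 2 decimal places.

3.88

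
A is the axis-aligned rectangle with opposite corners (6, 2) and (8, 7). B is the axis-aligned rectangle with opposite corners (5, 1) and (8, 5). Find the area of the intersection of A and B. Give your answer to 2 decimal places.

6.00

|A∩B|: x∈[6,8], y∈[2,5] → 2·3 = 6.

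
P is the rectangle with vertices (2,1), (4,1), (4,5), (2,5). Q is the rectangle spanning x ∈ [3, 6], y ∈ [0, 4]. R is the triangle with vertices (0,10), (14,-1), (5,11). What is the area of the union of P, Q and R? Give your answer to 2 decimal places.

By inclusion–exclusion:
Individual areas: |P| = 8, |Q| = 12, |R| = 34.5.
|P∩Q|: x∈[3,4], y∈[1,4] → 1·3 = 3.
|P∩R| = 0.
|Q∩R| = 0.
|P∩Q∩R| = 0.
|P ∪ Q ∪ R| = 54.5 − 3 + 0 = 51.50.

51.50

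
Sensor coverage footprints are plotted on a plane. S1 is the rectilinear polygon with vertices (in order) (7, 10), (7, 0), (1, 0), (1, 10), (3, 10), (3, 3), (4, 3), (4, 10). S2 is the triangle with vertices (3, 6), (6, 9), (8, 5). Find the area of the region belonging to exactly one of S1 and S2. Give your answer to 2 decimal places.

47.00

|S1| = 53, |S2| = 9, |S1∩S2| = 7.5.
|S1 △ S2| = |S1| + |S2| − 2·|S1∩S2| = 53 + 9 − 15 = 47.00.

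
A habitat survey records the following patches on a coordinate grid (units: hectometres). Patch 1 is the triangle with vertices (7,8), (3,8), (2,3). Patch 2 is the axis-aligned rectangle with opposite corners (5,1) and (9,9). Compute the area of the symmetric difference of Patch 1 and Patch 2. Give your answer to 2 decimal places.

38.00

|Patch 1| = 10, |Patch 2| = 32, |Patch 1∩Patch 2| = 2.
|Patch 1 △ Patch 2| = |Patch 1| + |Patch 2| − 2·|Patch 1∩Patch 2| = 10 + 32 − 4 = 38.00.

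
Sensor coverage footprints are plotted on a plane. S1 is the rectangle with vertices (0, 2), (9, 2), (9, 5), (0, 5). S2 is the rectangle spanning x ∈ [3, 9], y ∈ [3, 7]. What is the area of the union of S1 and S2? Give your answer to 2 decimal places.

39.00

By inclusion–exclusion:
Individual areas: |S1| = 27, |S2| = 24.
|S1∩S2|: x∈[3,9], y∈[3,5] → 6·2 = 12.
|S1 ∪ S2| = 51 − 12 = 39.00.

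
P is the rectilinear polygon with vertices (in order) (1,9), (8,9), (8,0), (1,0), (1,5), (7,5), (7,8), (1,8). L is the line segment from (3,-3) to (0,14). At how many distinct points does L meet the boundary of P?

4

The segment meets the boundary at (1.059,8), (1.588,5), (2.471,0), (1,8.333).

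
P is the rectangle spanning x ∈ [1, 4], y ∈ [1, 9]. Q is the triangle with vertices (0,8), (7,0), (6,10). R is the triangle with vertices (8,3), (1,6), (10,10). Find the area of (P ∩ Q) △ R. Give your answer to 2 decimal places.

|P ∩ Q| = 10.9048.
|(P ∩ Q) ∩ R| = 3.6457.
|(P ∩ Q) △ R| = 10.9048 + 27.5 − 7.2914 = 31.11.

31.11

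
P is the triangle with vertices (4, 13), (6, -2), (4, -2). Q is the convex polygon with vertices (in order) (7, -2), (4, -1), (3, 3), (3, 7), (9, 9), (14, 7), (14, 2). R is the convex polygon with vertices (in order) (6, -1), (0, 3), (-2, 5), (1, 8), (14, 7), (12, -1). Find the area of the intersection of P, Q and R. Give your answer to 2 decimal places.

The intersection is the polygon with vertices (4,7.333), (4.723,7.574), (5.854,-0.902), (4,0.333).
By the shoelace formula its area is 9.69.

9.69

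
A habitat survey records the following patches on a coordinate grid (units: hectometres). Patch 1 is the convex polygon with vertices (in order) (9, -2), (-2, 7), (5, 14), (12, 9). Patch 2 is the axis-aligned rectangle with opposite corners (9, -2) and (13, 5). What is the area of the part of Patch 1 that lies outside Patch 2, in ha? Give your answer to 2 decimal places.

109.32

|Patch 1| = 116, |Patch 1∩Patch 2| = 6.6818.
|Patch 1 ∖ Patch 2| = |Patch 1| − |Patch 1∩Patch 2| = 116 − 6.6818 = 109.32.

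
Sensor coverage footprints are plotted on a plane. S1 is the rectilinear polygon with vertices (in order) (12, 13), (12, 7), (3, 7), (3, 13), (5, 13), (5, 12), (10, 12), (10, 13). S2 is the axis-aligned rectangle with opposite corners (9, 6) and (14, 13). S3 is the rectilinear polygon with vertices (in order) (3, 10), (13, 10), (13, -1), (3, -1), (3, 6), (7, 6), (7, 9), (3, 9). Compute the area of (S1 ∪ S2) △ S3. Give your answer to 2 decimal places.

113.00

|S1 ∪ S2| = 67.
|(S1 ∪ S2) ∩ S3| = 26.
|(S1 ∪ S2) △ S3| = 67 + 98 − 52 = 113.00.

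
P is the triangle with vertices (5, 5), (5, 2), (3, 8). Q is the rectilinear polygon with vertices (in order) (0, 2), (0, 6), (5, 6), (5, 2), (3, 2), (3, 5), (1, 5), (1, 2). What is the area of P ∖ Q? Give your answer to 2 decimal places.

0.67

|P| = 3, |P∩Q| = 2.3333.
|P ∖ Q| = |P| − |P∩Q| = 3 − 2.3333 = 0.67.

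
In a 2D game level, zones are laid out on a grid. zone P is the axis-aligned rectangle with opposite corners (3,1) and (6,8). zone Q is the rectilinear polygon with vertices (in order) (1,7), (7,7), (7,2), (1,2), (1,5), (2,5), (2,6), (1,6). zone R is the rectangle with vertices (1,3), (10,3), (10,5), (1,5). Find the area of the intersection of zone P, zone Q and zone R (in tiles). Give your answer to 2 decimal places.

6.00

The intersection is the polygon with vertices (3,5), (6,5), (6,3), (3,3).
By the shoelace formula its area is 6.00.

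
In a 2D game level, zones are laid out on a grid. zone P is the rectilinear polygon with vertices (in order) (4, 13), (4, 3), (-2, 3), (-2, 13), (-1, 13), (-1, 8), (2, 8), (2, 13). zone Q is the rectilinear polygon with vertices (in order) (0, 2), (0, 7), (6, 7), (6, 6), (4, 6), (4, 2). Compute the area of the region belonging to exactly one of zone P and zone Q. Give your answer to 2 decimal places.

|zone P| = 45, |zone Q| = 22, |zone P∩zone Q| = 16.
|zone P △ zone Q| = |zone P| + |zone Q| − 2·|zone P∩zone Q| = 45 + 22 − 32 = 35.00.

35.00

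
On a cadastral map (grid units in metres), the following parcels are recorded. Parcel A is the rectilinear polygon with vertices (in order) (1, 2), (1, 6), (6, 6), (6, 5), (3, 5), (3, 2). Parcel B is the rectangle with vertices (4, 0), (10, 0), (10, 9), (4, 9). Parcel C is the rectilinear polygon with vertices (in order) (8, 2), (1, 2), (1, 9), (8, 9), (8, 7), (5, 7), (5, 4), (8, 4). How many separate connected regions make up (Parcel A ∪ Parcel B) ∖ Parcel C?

(Parcel A ∪ Parcel B) ∖ Parcel C is a single connected region.

1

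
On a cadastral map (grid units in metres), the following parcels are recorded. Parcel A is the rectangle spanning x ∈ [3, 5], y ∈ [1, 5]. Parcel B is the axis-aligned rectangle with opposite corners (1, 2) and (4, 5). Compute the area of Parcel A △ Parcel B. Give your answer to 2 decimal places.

11.00

|Parcel A∩Parcel B|: x∈[3,4], y∈[2,5] → 1·3 = 3.
|Parcel A △ Parcel B| = |Parcel A| + |Parcel B| − 2·|Parcel A∩Parcel B| = 8 + 9 − 6 = 11.00.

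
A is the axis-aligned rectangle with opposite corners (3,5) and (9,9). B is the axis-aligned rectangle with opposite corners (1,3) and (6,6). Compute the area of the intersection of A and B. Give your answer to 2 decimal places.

3.00

|A∩B|: x∈[3,6], y∈[5,6] → 3·1 = 3.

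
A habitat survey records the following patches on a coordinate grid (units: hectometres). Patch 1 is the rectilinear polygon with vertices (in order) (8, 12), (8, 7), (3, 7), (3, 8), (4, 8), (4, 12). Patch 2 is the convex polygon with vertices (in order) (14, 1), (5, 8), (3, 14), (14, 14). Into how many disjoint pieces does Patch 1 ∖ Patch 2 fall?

1

Patch 1 ∖ Patch 2 is a single connected region.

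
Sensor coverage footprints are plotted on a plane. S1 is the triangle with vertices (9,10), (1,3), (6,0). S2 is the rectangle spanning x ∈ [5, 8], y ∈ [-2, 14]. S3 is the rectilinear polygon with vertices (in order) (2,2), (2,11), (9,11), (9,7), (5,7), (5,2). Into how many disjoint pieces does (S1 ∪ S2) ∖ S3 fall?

(S1 ∪ S2) ∖ S3 splits into 3 disjoint pieces (area 28.65, area 0.7375, area 9).

3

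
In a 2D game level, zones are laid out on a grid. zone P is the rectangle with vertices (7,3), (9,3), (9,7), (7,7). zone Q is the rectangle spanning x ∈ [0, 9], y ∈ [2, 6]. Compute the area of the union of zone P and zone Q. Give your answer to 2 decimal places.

By inclusion–exclusion:
Individual areas: |zone P| = 8, |zone Q| = 36.
|zone P∩zone Q|: x∈[7,9], y∈[3,6] → 2·3 = 6.
|zone P ∪ zone Q| = 44 − 6 = 38.00.

38.00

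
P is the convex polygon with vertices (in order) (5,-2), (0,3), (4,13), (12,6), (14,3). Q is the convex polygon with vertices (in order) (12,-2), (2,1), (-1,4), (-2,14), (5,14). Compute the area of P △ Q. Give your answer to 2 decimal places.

78.22

|P| = 110, |Q| = 128.5, |P∩Q| = 80.1395.
|P △ Q| = |P| + |Q| − 2·|P∩Q| = 110 + 128.5 − 160.2789 = 78.22.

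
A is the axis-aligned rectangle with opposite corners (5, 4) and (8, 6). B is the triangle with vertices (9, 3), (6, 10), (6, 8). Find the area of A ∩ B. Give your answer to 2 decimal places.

The intersection is the polygon with vertices (8,4.667), (7.2,6), (7.714,6), (8,5.333).
By the shoelace formula its area is 0.44.

0.44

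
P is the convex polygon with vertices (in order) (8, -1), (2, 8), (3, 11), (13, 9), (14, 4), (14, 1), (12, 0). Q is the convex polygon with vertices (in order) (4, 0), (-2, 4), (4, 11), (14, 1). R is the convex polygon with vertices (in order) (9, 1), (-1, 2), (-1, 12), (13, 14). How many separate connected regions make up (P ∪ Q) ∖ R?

(P ∪ Q) ∖ R splits into 2 disjoint pieces (area 41.9246, area 0.9167).

2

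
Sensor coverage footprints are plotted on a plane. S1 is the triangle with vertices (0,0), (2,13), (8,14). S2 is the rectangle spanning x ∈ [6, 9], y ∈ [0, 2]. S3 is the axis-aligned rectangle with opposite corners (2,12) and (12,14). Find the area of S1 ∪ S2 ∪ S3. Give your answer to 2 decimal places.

56.14

By inclusion–exclusion:
Individual areas: |S1| = 38, |S2| = 6, |S3| = 20.
|S1∩S2| = 0.
|S1∩S3| = 7.8571.
|S2∩S3| = 0 (no overlap).
|S1∩S2∩S3| = 0.
|S1 ∪ S2 ∪ S3| = 64 − 7.8571 + 0 = 56.14.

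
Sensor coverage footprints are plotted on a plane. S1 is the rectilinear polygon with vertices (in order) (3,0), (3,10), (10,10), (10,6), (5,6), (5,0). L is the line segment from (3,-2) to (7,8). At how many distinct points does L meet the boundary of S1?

The segment meets the boundary at (6.2,6), (5,3), (3.8,0).

3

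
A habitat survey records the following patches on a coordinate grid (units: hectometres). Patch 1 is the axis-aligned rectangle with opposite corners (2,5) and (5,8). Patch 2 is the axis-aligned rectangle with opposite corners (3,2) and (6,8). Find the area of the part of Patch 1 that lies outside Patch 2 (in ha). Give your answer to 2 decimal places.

|Patch 1∩Patch 2|: x∈[3,5], y∈[5,8] → 2·3 = 6.
|Patch 1| = 9.
|Patch 1 ∖ Patch 2| = |Patch 1| − |Patch 1∩Patch 2| = 9 − 6 = 3.00.

3.00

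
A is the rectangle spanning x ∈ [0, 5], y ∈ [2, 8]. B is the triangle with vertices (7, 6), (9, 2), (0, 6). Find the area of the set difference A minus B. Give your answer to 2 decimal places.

|A| = 30, |A∩B| = 5.5556.
|A ∖ B| = |A| − |A∩B| = 30 − 5.5556 = 24.44.

24.44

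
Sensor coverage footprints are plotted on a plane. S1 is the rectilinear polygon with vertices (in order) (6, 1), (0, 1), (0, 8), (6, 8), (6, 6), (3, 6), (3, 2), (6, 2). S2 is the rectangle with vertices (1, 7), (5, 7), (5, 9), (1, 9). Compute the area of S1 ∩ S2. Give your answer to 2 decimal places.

4.00

The intersection is the polygon with vertices (5,8), (5,7), (1,7), (1,8).
By the shoelace formula its area is 4.00.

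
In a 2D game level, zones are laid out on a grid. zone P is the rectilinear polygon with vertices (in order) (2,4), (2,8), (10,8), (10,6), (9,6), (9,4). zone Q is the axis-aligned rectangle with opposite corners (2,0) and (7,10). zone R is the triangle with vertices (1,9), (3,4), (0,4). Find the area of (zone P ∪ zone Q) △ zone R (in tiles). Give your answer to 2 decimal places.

|zone P ∪ zone Q| = 60.
|(zone P ∪ zone Q) ∩ zone R| = 1.25.
|(zone P ∪ zone Q) △ zone R| = 60 + 7.5 − 2.5 = 65.00.

65.00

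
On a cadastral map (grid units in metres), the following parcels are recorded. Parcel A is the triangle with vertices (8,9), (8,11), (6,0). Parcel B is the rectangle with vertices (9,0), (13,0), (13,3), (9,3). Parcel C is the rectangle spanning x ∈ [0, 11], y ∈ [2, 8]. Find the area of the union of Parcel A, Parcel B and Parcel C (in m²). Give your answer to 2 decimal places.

By inclusion–exclusion:
Individual areas: |Parcel A| = 2, |Parcel B| = 12, |Parcel C| = 66.
|Parcel A∩Parcel B| = 0.
|Parcel A∩Parcel C| = 1.2121.
|Parcel B∩Parcel C|: x∈[9,11], y∈[2,3] → 2·1 = 2.
|Parcel A∩Parcel B∩Parcel C| = 0.
|Parcel A ∪ Parcel B ∪ Parcel C| = 80 − 3.2121 + 0 = 76.79.

76.79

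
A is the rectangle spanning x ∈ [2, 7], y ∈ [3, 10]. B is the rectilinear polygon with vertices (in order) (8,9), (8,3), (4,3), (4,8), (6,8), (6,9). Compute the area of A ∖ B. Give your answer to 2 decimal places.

19.00

|A| = 35, |A∩B| = 16.
|A ∖ B| = |A| − |A∩B| = 35 − 16 = 19.00.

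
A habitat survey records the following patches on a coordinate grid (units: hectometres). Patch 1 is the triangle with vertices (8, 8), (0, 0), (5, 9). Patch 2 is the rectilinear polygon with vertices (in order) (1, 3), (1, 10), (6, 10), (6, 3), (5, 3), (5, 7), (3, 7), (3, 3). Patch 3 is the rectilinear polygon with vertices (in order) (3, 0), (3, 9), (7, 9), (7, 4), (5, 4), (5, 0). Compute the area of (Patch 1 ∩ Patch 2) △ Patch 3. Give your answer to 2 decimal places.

|Patch 1 ∩ Patch 2| = 6.0444.
|(Patch 1 ∩ Patch 2) ∩ Patch 3| = 4.4444.
|(Patch 1 ∩ Patch 2) △ Patch 3| = 6.0444 + 28 − 8.8889 = 25.16.

25.16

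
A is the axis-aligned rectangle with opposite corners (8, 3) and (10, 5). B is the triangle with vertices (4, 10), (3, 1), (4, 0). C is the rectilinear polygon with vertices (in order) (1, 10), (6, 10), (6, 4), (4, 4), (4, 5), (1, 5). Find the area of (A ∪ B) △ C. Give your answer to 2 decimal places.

33.22

|A ∪ B| = 9.
|(A ∪ B) ∩ C| = 1.3889.
|(A ∪ B) △ C| = 9 + 27 − 2.7778 = 33.22.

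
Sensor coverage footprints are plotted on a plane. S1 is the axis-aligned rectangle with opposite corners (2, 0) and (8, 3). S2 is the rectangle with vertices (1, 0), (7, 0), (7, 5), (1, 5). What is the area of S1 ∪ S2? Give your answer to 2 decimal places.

33.00

By inclusion–exclusion:
Individual areas: |S1| = 18, |S2| = 30.
|S1∩S2|: x∈[2,7], y∈[0,3] → 5·3 = 15.
|S1 ∪ S2| = 48 − 15 = 33.00.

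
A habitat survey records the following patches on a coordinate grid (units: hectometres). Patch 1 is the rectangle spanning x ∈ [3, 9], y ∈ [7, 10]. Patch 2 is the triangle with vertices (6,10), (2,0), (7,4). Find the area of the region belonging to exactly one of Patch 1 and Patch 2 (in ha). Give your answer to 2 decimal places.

|Patch 1| = 18, |Patch 2| = 17, |Patch 1∩Patch 2| = 2.55.
|Patch 1 △ Patch 2| = |Patch 1| + |Patch 2| − 2·|Patch 1∩Patch 2| = 18 + 17 − 5.1 = 29.90.

29.90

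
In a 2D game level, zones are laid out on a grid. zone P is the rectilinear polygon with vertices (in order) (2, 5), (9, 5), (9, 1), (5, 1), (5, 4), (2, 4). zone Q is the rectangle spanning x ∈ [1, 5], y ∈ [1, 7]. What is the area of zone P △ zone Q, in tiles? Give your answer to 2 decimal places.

|zone P| = 19, |zone Q| = 24, |zone P∩zone Q| = 3.
|zone P △ zone Q| = |zone P| + |zone Q| − 2·|zone P∩zone Q| = 19 + 24 − 6 = 37.00.

37.00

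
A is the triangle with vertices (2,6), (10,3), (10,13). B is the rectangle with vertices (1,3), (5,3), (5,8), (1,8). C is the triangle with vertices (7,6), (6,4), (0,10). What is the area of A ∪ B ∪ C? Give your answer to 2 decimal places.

By inclusion–exclusion:
Individual areas: |A| = 40, |B| = 20, |C| = 9.
|A∩B| = 5.4018.
|A∩C| = 6.135.
|B∩C| = 3.8571.
|A∩B∩C| = 2.7448.
|A ∪ B ∪ C| = 69 − 15.394 + 2.7448 = 56.35.

56.35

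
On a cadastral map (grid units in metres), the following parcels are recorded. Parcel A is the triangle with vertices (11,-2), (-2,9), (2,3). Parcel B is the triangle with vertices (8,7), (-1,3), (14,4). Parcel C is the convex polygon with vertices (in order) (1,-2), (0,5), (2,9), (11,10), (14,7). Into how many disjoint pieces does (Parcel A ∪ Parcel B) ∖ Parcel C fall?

(Parcel A ∪ Parcel B) ∖ Parcel C splits into 4 disjoint pieces (area 3.6275, area 0.2908, area 2.1004, area 3.4184).

4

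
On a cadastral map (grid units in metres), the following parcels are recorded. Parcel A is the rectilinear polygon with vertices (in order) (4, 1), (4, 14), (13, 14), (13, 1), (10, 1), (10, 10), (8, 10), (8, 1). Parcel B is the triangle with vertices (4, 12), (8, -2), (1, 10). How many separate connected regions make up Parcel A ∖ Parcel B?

2

Parcel A ∖ Parcel B splits into 2 disjoint pieces (area 4.3393, area 81.7143).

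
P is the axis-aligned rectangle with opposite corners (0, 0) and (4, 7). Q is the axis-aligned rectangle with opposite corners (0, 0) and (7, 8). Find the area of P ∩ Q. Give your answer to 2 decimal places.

28.00

|P∩Q|: x∈[0,4], y∈[0,7] → 4·7 = 28.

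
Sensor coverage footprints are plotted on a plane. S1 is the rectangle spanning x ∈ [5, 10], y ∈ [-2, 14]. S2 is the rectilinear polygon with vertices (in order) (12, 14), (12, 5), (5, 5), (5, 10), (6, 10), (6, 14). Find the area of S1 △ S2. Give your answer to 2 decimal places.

57.00

|S1| = 80, |S2| = 59, |S1∩S2| = 41.
|S1 △ S2| = |S1| + |S2| − 2·|S1∩S2| = 80 + 59 − 82 = 57.00.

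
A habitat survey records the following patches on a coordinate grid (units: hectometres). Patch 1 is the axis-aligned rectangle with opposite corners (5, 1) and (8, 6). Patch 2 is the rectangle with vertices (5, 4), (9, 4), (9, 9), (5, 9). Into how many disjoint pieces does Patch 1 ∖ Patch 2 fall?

1

Patch 1 ∖ Patch 2 is a single connected region.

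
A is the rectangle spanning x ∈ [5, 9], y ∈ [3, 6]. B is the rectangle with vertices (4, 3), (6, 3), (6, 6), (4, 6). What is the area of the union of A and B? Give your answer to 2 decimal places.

15.00

By inclusion–exclusion:
Individual areas: |A| = 12, |B| = 6.
|A∩B|: x∈[5,6], y∈[3,6] → 1·3 = 3.
|A ∪ B| = 18 − 3 = 15.00.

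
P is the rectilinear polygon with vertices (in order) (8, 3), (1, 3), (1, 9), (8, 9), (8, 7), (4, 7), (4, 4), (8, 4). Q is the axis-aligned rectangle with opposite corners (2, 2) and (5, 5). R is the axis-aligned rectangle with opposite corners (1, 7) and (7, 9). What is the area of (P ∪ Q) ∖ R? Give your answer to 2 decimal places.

22.00

|P ∪ Q| = 34.
|(P ∪ Q) ∩ R| = 12.
|(P ∪ Q) ∖ R| = 34 − 12 = 22.00.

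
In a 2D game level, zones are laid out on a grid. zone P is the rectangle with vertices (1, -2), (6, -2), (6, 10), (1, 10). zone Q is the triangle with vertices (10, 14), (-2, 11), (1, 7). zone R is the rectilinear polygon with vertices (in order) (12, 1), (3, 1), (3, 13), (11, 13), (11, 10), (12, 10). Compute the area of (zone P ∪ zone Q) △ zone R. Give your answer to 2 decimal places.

|zone P ∪ zone Q| = 82.7143.
|(zone P ∪ zone Q) ∩ zone R| = 37.2321.
|(zone P ∪ zone Q) △ zone R| = 82.7143 + 105 − 74.4643 = 113.25.

113.25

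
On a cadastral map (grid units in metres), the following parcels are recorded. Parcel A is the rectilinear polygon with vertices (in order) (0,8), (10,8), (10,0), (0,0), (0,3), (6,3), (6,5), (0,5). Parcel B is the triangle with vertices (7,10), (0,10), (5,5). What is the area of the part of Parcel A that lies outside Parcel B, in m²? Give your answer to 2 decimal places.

|Parcel A| = 68, |Parcel A∩Parcel B| = 6.3.
|Parcel A ∖ Parcel B| = |Parcel A| − |Parcel A∩Parcel B| = 68 − 6.3 = 61.70.

61.70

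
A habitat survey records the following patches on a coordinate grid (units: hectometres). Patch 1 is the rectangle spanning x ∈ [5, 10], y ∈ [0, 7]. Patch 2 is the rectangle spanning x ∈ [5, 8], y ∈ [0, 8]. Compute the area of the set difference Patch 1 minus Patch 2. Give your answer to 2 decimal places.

14.00

|Patch 1∩Patch 2|: x∈[5,8], y∈[0,7] → 3·7 = 21.
|Patch 1| = 35.
|Patch 1 ∖ Patch 2| = |Patch 1| − |Patch 1∩Patch 2| = 35 − 21 = 14.00.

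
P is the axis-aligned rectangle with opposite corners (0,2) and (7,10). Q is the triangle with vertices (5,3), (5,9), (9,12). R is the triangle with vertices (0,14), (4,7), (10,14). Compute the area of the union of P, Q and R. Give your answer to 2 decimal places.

By inclusion–exclusion:
Individual areas: |P| = 56, |Q| = 12, |R| = 35.
|P∩Q| = 8.8333.
|P∩R| = 6.4286.
|Q∩R| = 0.8333.
|P∩Q∩R| = 0.7738.
|P ∪ Q ∪ R| = 103 − 16.0952 + 0.7738 = 87.68.

87.68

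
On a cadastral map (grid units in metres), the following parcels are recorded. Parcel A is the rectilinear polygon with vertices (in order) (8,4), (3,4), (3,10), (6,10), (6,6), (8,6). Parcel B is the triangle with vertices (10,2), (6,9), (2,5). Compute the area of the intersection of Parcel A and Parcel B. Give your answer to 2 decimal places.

The intersection is the polygon with vertices (4.667,4), (3,4.625), (3,6), (6,9), (6,6), (7.714,6), (8,5.5), (8,4).
By the shoelace formula its area is 13.91.

13.91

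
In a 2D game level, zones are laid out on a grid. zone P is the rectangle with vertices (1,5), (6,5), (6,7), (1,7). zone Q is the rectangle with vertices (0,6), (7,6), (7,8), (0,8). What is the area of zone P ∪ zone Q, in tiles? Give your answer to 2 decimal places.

By inclusion–exclusion:
Individual areas: |zone P| = 10, |zone Q| = 14.
|zone P∩zone Q|: x∈[1,6], y∈[6,7] → 5·1 = 5.
|zone P ∪ zone Q| = 24 − 5 = 19.00.

19.00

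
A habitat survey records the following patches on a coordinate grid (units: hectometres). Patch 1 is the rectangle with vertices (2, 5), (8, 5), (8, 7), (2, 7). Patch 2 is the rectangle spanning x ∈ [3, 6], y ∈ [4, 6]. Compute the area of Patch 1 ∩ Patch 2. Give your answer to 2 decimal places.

|Patch 1∩Patch 2|: x∈[3,6], y∈[5,6] → 3·1 = 3.

3.00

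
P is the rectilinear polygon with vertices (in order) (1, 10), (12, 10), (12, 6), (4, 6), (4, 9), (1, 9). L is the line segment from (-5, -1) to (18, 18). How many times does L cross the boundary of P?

2

The segment meets the boundary at (8.316,10), (4,6.435).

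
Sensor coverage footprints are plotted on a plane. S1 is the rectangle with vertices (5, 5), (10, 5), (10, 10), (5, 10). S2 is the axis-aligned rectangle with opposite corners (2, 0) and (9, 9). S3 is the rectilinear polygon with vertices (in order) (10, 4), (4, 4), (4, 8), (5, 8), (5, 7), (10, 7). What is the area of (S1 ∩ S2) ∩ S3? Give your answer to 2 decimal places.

8.00

|S1 ∩ S2| = 16.
|(S1 ∩ S2) ∩ S3| = 8.00.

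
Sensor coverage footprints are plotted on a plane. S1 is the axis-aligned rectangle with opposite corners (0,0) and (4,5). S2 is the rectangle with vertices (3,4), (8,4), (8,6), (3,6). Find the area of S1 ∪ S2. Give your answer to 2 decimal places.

29.00

By inclusion–exclusion:
Individual areas: |S1| = 20, |S2| = 10.
|S1∩S2|: x∈[3,4], y∈[4,5] → 1·1 = 1.
|S1 ∪ S2| = 30 − 1 = 29.00.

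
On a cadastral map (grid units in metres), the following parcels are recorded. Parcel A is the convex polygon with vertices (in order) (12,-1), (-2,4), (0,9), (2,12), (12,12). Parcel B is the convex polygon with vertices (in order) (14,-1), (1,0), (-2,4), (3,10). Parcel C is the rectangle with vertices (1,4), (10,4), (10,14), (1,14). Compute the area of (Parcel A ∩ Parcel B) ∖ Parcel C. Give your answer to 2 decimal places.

35.86

|Parcel A ∩ Parcel B| = 63.4578.
|(Parcel A ∩ Parcel B) ∩ Parcel C| = 27.6.
|(Parcel A ∩ Parcel B) ∖ Parcel C| = 63.4578 − 27.6 = 35.86.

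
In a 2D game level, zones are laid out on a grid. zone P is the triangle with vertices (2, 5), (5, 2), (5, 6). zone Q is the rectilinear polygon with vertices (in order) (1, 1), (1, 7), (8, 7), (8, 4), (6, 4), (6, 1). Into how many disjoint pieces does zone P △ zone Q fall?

1

zone P △ zone Q is a single connected region.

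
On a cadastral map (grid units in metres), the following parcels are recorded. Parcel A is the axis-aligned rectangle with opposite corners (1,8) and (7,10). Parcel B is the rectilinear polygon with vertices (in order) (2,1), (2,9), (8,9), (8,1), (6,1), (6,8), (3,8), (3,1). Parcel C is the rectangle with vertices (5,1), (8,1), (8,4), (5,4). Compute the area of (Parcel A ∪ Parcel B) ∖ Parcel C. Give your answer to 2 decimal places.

|Parcel A ∪ Parcel B| = 34.
|(Parcel A ∪ Parcel B) ∩ Parcel C| = 6.
|(Parcel A ∪ Parcel B) ∖ Parcel C| = 34 − 6 = 28.00.

28.00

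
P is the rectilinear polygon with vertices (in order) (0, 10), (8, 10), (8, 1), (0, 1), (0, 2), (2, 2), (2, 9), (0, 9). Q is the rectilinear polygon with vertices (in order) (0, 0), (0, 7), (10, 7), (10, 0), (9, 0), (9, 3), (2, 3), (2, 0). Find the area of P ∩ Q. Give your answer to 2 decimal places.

26.00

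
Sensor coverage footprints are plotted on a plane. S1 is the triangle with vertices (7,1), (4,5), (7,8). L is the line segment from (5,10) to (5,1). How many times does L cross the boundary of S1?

2

The segment meets the boundary at (5,3.667), (5,6).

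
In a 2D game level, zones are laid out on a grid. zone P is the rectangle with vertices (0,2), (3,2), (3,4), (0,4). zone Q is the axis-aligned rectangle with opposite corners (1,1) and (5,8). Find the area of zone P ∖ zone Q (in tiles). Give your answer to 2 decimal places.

2.00

|zone P∩zone Q|: x∈[1,3], y∈[2,4] → 2·2 = 4.
|zone P| = 6.
|zone P ∖ zone Q| = |zone P| − |zone P∩zone Q| = 6 − 4 = 2.00.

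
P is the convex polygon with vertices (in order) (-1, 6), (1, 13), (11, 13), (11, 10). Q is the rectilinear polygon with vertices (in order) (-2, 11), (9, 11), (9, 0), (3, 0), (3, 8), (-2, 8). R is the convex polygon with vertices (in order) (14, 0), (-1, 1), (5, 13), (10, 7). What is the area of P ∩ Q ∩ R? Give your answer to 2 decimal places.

12.40

The intersection is the polygon with vertices (6.667,11), (8.261,9.087), (3,7.333), (3,8), (2.5,8), (4,11).
By the shoelace formula its area is 12.40.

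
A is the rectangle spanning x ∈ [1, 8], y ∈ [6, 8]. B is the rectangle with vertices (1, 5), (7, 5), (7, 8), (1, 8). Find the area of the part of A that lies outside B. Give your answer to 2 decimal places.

2.00

|A∩B|: x∈[1,7], y∈[6,8] → 6·2 = 12.
|A| = 14.
|A ∖ B| = |A| − |A∩B| = 14 − 12 = 2.00.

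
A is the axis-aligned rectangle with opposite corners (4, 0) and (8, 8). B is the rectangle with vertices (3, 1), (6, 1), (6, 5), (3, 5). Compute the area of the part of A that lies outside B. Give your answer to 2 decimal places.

|A∩B|: x∈[4,6], y∈[1,5] → 2·4 = 8.
|A| = 32.
|A ∖ B| = |A| − |A∩B| = 32 − 8 = 24.00.

24.00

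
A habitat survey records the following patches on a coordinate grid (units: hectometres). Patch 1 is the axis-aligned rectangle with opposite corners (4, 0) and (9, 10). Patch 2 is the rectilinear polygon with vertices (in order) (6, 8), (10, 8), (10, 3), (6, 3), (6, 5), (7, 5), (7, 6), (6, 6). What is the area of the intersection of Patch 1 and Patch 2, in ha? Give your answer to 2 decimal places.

14.00

The intersection is the polygon with vertices (9,3), (6,3), (6,5), (7,5), (7,6), (6,6), (6,8), (9,8).
By the shoelace formula its area is 14.00.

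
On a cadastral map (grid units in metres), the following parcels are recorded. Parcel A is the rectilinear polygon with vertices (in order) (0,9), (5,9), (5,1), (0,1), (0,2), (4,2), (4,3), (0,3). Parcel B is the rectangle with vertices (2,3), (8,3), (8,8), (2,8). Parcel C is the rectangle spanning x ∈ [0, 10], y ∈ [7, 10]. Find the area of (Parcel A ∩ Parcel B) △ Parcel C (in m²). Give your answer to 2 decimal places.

39.00

|Parcel A ∩ Parcel B| = 15.
|(Parcel A ∩ Parcel B) ∩ Parcel C| = 3.
|(Parcel A ∩ Parcel B) △ Parcel C| = 15 + 30 − 6 = 39.00.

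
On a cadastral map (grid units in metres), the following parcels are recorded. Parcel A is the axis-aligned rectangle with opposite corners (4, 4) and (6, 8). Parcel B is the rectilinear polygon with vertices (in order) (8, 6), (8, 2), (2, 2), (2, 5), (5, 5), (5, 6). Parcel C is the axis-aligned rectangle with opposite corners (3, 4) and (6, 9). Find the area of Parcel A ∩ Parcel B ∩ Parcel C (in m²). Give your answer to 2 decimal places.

3.00

The intersection is the polygon with vertices (4,4), (4,5), (5,5), (5,6), (6,6), (6,4).
By the shoelace formula its area is 3.00.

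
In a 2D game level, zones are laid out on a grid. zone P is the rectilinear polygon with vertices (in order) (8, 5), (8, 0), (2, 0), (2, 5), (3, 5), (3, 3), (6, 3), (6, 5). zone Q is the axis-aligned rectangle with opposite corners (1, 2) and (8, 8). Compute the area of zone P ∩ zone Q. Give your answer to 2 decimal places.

The intersection is the polygon with vertices (8,2), (2,2), (2,5), (3,5), (3,3), (6,3), (6,5), (8,5).
By the shoelace formula its area is 12.00.

12.00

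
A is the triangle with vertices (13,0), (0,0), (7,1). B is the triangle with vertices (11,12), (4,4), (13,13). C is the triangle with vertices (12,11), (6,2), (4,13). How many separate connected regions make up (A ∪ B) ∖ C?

(A ∪ B) ∖ C splits into 3 disjoint pieces (area 6.5, area 1.1769, area 0.134).

3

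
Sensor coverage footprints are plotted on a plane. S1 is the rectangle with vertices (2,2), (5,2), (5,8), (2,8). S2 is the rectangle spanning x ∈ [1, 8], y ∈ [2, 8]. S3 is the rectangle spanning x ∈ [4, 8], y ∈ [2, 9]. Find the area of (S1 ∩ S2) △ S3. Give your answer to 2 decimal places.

|S1 ∩ S2| = 18.
|(S1 ∩ S2) ∩ S3| = 6.
|(S1 ∩ S2) △ S3| = 18 + 28 − 12 = 34.00.

34.00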